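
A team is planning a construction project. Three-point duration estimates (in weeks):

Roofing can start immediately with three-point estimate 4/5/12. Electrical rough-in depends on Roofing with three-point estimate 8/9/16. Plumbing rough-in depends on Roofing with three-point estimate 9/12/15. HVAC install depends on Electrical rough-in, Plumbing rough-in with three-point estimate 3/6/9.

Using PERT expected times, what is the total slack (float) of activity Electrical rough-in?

2 weeks

te_Roofing = (4 + 4·5 + 12)/6 = 36/6 = 6
te_Electrical rough-in = (8 + 4·9 + 16)/6 = 60/6 = 10
te_Plumbing rough-in = (9 + 4·12 + 15)/6 = 72/6 = 12
te_HVAC install = (3 + 4·6 + 9)/6 = 36/6 = 6

Forward pass:
ES_Roofing = 0; EF_Roofing = 6
ES_Electrical rough-in = 6; EF_Electrical rough-in = 6+10 = 16
ES_Plumbing rough-in = 6; EF_Plumbing rough-in = 6+12 = 18
ES_HVAC install = max(EF_Electrical rough-in=16, EF_Plumbing rough-in=18) = 18; EF_HVAC install = 18+6 = 24
Expected project duration μ = 24 weeks. Critical path: Roofing → Plumbing rough-in → HVAC install.

Backward pass:
LF_HVAC install = 24; LS_HVAC install = 24−6 = 18
LF_Plumbing rough-in = LS_HVAC install = 18; LS_Plumbing rough-in = 18−12 = 6
LF_Electrical rough-in = LS_HVAC install = 18; LS_Electrical rough-in = 18−10 = 8
LF_Roofing = min(LS_Electrical rough-in=8, LS_Plumbing rough-in=6) = 6; LS_Roofing = 6−6 = 0
Slack_Electrical rough-in = LS_Electrical rough-in − ES_Electrical rough-in = 8 − 6 = 2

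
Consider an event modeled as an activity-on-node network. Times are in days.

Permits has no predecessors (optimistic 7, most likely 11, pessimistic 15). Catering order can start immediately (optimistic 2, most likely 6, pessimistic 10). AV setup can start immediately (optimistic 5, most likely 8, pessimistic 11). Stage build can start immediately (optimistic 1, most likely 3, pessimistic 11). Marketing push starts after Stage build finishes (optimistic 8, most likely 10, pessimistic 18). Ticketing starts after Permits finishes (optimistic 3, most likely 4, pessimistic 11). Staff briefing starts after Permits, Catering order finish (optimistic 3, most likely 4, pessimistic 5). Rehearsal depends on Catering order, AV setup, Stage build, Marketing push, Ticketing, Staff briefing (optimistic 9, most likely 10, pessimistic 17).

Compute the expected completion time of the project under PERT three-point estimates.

27 days

te_Permits = (7 + 4·11 + 15)/6 = 66/6 = 11
te_Catering order = (2 + 4·6 + 10)/6 = 36/6 = 6
te_AV setup = (5 + 4·8 + 11)/6 = 48/6 = 8
te_Stage build = (1 + 4·3 + 11)/6 = 24/6 = 4
te_Marketing push = (8 + 4·10 + 18)/6 = 66/6 = 11
te_Ticketing = (3 + 4·4 + 11)/6 = 30/6 = 5
te_Staff briefing = (3 + 4·4 + 5)/6 = 24/6 = 4
te_Rehearsal = (9 + 4·10 + 17)/6 = 66/6 = 11

Forward pass:
ES_Permits = 0; EF_Permits = 11
ES_Catering order = 0; EF_Catering order = 6
ES_AV setup = 0; EF_AV setup = 8
ES_Stage build = 0; EF_Stage build = 4
ES_Marketing push = 4; EF_Marketing push = 4+11 = 15
ES_Ticketing = 11; EF_Ticketing = 11+5 = 16
ES_Staff briefing = max(EF_Permits=11, EF_Catering order=6) = 11; EF_Staff briefing = 11+4 = 15
ES_Rehearsal = max(EF_Catering order=6, EF_AV setup=8, EF_Stage build=4, EF_Marketing push=15, EF_Ticketing=16, EF_Staff briefing=15) = 16; EF_Rehearsal = 16+11 = 27
Expected project duration μ = 27 days. Critical path: Permits → Ticketing → Rehearsal.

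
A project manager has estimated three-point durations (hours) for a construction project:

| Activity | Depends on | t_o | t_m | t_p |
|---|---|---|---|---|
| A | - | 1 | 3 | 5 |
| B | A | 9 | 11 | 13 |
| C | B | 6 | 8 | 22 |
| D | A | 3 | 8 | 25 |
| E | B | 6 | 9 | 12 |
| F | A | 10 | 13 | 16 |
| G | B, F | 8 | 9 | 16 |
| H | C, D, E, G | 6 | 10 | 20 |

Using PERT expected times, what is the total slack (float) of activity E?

te_A = (1 + 4·3 + 5)/6 = 18/6 = 3
te_B = (9 + 4·11 + 13)/6 = 66/6 = 11
te_C = (6 + 4·8 + 22)/6 = 60/6 = 10
te_D = (3 + 4·8 + 25)/6 = 60/6 = 10
te_E = (6 + 4·9 + 12)/6 = 54/6 = 9
te_F = (10 + 4·13 + 16)/6 = 78/6 = 13
te_G = (8 + 4·9 + 16)/6 = 60/6 = 10
te_H = (6 + 4·10 + 20)/6 = 66/6 = 11

Forward pass:
ES_A = 0; EF_A = 3
ES_B = 3; EF_B = 3+11 = 14
ES_C = 14; EF_C = 14+10 = 24
ES_D = 3; EF_D = 3+10 = 13
ES_E = 14; EF_E = 14+9 = 23
ES_F = 3; EF_F = 3+13 = 16
ES_G = max(EF_B=14, EF_F=16) = 16; EF_G = 16+10 = 26
ES_H = max(EF_C=24, EF_D=13, EF_E=23, EF_G=26) = 26; EF_H = 26+11 = 37
Expected project duration μ = 37 hours. Critical path: A → F → G → H.

Backward pass:
LF_H = 37; LS_H = 37−11 = 26
LF_G = LS_H = 26; LS_G = 26−10 = 16
LF_F = LS_G = 16; LS_F = 16−13 = 3
LF_E = LS_H = 26; LS_E = 26−9 = 17
LF_D = LS_H = 26; LS_D = 26−10 = 16
LF_C = LS_H = 26; LS_C = 26−10 = 16
LF_B = min(LS_C=16, LS_E=17, LS_G=16) = 16; LS_B = 16−11 = 5
LF_A = min(LS_B=5, LS_D=16, LS_F=3) = 3; LS_A = 3−3 = 0
Slack_E = LS_E − ES_E = 17 − 14 = 3

3 hours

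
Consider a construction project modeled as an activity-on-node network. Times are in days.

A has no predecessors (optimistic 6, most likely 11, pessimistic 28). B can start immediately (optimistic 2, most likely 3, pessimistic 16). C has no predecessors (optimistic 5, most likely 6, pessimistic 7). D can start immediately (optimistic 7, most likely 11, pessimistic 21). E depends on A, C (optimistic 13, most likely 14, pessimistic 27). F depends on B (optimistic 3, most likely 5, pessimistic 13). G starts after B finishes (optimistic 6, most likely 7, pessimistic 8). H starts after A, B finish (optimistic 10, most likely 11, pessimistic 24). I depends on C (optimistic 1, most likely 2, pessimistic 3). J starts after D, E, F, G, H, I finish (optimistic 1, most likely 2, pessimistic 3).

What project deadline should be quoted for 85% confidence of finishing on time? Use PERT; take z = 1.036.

35.5 days

te_A = (6 + 4·11 + 28)/6 = 78/6 = 13; σ²_A = ((28−6)/6)² = 13.444
te_B = (2 + 4·3 + 16)/6 = 30/6 = 5; σ²_B = ((16−2)/6)² = 5.444
te_C = (5 + 4·6 + 7)/6 = 36/6 = 6; σ²_C = ((7−5)/6)² = 0.111
te_D = (7 + 4·11 + 21)/6 = 72/6 = 12; σ²_D = ((21−7)/6)² = 5.444
te_E = (13 + 4·14 + 27)/6 = 96/6 = 16; σ²_E = ((27−13)/6)² = 5.444
te_F = (3 + 4·5 + 13)/6 = 36/6 = 6; σ²_F = ((13−3)/6)² = 2.778
te_G = (6 + 4·7 + 8)/6 = 42/6 = 7; σ²_G = ((8−6)/6)² = 0.111
te_H = (10 + 4·11 + 24)/6 = 78/6 = 13; σ²_H = ((24−10)/6)² = 5.444
te_I = (1 + 4·2 + 3)/6 = 12/6 = 2; σ²_I = ((3−1)/6)² = 0.111
te_J = (1 + 4·2 + 3)/6 = 12/6 = 2; σ²_J = ((3−1)/6)² = 0.111

Forward pass:
ES_A = 0; EF_A = 13
ES_B = 0; EF_B = 5
ES_C = 0; EF_C = 6
ES_D = 0; EF_D = 12
ES_E = max(EF_A=13, EF_C=6) = 13; EF_E = 13+16 = 29
ES_F = 5; EF_F = 5+6 = 11
ES_G = 5; EF_G = 5+7 = 12
ES_H = max(EF_A=13, EF_B=5) = 13; EF_H = 13+13 = 26
ES_I = 6; EF_I = 6+2 = 8
ES_J = max(EF_D=12, EF_E=29, EF_F=11, EF_G=12, EF_H=26, EF_I=8) = 29; EF_J = 29+2 = 31
Expected project duration μ = 31 days. Critical path: A → E → J.

Variance along critical path = 13.444 + 5.444 + 0.111 = 19.000; σ = 4.359 days.
D = μ + z·σ = 31 + 1.036·4.359 = 35.5 days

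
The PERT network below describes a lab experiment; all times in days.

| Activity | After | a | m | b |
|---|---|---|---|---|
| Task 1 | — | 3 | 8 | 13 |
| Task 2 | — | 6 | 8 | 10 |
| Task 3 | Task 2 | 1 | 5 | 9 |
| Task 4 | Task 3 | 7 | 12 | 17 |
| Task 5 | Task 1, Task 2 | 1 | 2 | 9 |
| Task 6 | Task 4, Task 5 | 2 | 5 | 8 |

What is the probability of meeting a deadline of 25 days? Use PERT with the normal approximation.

0.021

te_Task 1 = (3 + 4·8 + 13)/6 = 48/6 = 8; σ²_Task 1 = ((13−3)/6)² = 2.778
te_Task 2 = (6 + 4·8 + 10)/6 = 48/6 = 8; σ²_Task 2 = ((10−6)/6)² = 0.444
te_Task 3 = (1 + 4·5 + 9)/6 = 30/6 = 5; σ²_Task 3 = ((9−1)/6)² = 1.778
te_Task 4 = (7 + 4·12 + 17)/6 = 72/6 = 12; σ²_Task 4 = ((17−7)/6)² = 2.778
te_Task 5 = (1 + 4·2 + 9)/6 = 18/6 = 3; σ²_Task 5 = ((9−1)/6)² = 1.778
te_Task 6 = (2 + 4·5 + 8)/6 = 30/6 = 5; σ²_Task 6 = ((8−2)/6)² = 1.000

Forward pass:
ES_Task 1 = 0; EF_Task 1 = 8
ES_Task 2 = 0; EF_Task 2 = 8
ES_Task 3 = 8; EF_Task 3 = 8+5 = 13
ES_Task 4 = 13; EF_Task 4 = 13+12 = 25
ES_Task 5 = max(EF_Task 1=8, EF_Task 2=8) = 8; EF_Task 5 = 8+3 = 11
ES_Task 6 = max(EF_Task 4=25, EF_Task 5=11) = 25; EF_Task 6 = 25+5 = 30
Expected project duration μ = 30 days. Critical path: Task 2 → Task 3 → Task 4 → Task 6.

Variance along critical path = 0.444 + 1.778 + 2.778 + 1.000 = 6.000; σ = √6.000 = 2.449 days.
Z = (25 − 30) / 2.449 = -2.041
P(T ≤ 25) = Φ(-2.041) ≈ 0.021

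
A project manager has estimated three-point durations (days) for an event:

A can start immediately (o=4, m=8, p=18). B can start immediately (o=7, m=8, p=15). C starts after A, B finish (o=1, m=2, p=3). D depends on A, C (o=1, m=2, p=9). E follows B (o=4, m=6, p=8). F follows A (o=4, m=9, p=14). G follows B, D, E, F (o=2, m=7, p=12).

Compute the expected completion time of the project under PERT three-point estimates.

te_A = (4 + 4·8 + 18)/6 = 54/6 = 9
te_B = (7 + 4·8 + 15)/6 = 54/6 = 9
te_C = (1 + 4·2 + 3)/6 = 12/6 = 2
te_D = (1 + 4·2 + 9)/6 = 18/6 = 3
te_E = (4 + 4·6 + 8)/6 = 36/6 = 6
te_F = (4 + 4·9 + 14)/6 = 54/6 = 9
te_G = (2 + 4·7 + 12)/6 = 42/6 = 7

Forward pass:
ES_A = 0; EF_A = 9
ES_B = 0; EF_B = 9
ES_C = max(EF_A=9, EF_B=9) = 9; EF_C = 9+2 = 11
ES_D = max(EF_A=9, EF_C=11) = 11; EF_D = 11+3 = 14
ES_E = 9; EF_E = 9+6 = 15
ES_F = 9; EF_F = 9+9 = 18
ES_G = max(EF_B=9, EF_D=14, EF_E=15, EF_F=18) = 18; EF_G = 18+7 = 25
Expected project duration μ = 25 days. Critical path: A → F → G.

25 days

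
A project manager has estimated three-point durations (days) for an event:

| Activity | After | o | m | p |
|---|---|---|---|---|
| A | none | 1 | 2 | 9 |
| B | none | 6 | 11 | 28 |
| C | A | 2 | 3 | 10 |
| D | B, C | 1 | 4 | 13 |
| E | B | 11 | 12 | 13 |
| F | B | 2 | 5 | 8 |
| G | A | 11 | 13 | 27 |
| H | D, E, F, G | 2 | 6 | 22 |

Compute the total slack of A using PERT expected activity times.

te_A = (1 + 4·2 + 9)/6 = 18/6 = 3
te_B = (6 + 4·11 + 28)/6 = 78/6 = 13
te_C = (2 + 4·3 + 10)/6 = 24/6 = 4
te_D = (1 + 4·4 + 13)/6 = 30/6 = 5
te_E = (11 + 4·12 + 13)/6 = 72/6 = 12
te_F = (2 + 4·5 + 8)/6 = 30/6 = 5
te_G = (11 + 4·13 + 27)/6 = 90/6 = 15
te_H = (2 + 4·6 + 22)/6 = 48/6 = 8

Forward pass:
ES_A = 0; EF_A = 3
ES_B = 0; EF_B = 13
ES_C = 3; EF_C = 3+4 = 7
ES_D = max(EF_B=13, EF_C=7) = 13; EF_D = 13+5 = 18
ES_E = 13; EF_E = 13+12 = 25
ES_F = 13; EF_F = 13+5 = 18
ES_G = 3; EF_G = 3+15 = 18
ES_H = max(EF_D=18, EF_E=25, EF_F=18, EF_G=18) = 25; EF_H = 25+8 = 33
Expected project duration μ = 33 days. Critical path: B → E → H.

Backward pass:
LF_H = 33; LS_H = 33−8 = 25
LF_G = LS_H = 25; LS_G = 25−15 = 10
LF_F = LS_H = 25; LS_F = 25−5 = 20
LF_E = LS_H = 25; LS_E = 25−12 = 13
LF_D = LS_H = 25; LS_D = 25−5 = 20
LF_C = LS_D = 20; LS_C = 20−4 = 16
LF_B = min(LS_D=20, LS_E=13, LS_F=20) = 13; LS_B = 13−13 = 0
LF_A = min(LS_C=16, LS_G=10) = 10; LS_A = 10−3 = 7
Slack_A = LS_A − ES_A = 7 − 0 = 7

7 days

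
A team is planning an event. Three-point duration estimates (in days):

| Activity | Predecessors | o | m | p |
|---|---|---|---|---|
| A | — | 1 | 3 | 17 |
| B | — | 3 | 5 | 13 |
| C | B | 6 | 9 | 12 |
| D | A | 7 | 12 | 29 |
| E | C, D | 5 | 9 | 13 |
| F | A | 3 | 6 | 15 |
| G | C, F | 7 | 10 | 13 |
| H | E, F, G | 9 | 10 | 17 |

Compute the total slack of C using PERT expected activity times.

3 days

te_A = (1 + 4·3 + 17)/6 = 30/6 = 5
te_B = (3 + 4·5 + 13)/6 = 36/6 = 6
te_C = (6 + 4·9 + 12)/6 = 54/6 = 9
te_D = (7 + 4·12 + 29)/6 = 84/6 = 14
te_E = (5 + 4·9 + 13)/6 = 54/6 = 9
te_F = (3 + 4·6 + 15)/6 = 42/6 = 7
te_G = (7 + 4·10 + 13)/6 = 60/6 = 10
te_H = (9 + 4·10 + 17)/6 = 66/6 = 11

Forward pass:
ES_A = 0; EF_A = 5
ES_B = 0; EF_B = 6
ES_C = 6; EF_C = 6+9 = 15
ES_D = 5; EF_D = 5+14 = 19
ES_E = max(EF_C=15, EF_D=19) = 19; EF_E = 19+9 = 28
ES_F = 5; EF_F = 5+7 = 12
ES_G = max(EF_C=15, EF_F=12) = 15; EF_G = 15+10 = 25
ES_H = max(EF_E=28, EF_F=12, EF_G=25) = 28; EF_H = 28+11 = 39
Expected project duration μ = 39 days. Critical path: A → D → E → H.

Backward pass:
LF_H = 39; LS_H = 39−11 = 28
LF_G = LS_H = 28; LS_G = 28−10 = 18
LF_F = min(LS_G=18, LS_H=28) = 18; LS_F = 18−7 = 11
LF_E = LS_H = 28; LS_E = 28−9 = 19
LF_D = LS_E = 19; LS_D = 19−14 = 5
LF_C = min(LS_E=19, LS_G=18) = 18; LS_C = 18−9 = 9
LF_B = LS_C = 9; LS_B = 9−6 = 3
LF_A = min(LS_D=5, LS_F=11) = 5; LS_A = 5−5 = 0
Slack_C = LS_C − ES_C = 9 − 6 = 3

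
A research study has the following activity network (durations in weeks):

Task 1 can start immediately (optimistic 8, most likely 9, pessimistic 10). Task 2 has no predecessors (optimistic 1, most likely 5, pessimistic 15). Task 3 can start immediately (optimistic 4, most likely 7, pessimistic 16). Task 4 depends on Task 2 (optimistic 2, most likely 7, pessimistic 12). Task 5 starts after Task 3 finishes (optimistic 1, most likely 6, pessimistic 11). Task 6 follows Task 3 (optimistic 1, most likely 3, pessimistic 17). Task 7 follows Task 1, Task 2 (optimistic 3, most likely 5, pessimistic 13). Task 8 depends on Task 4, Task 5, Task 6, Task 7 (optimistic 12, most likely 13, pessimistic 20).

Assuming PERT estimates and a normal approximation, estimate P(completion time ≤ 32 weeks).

0.918

te_Task 1 = (8 + 4·9 + 10)/6 = 54/6 = 9; σ²_Task 1 = ((10−8)/6)² = 0.111
te_Task 2 = (1 + 4·5 + 15)/6 = 36/6 = 6; σ²_Task 2 = ((15−1)/6)² = 5.444
te_Task 3 = (4 + 4·7 + 16)/6 = 48/6 = 8; σ²_Task 3 = ((16−4)/6)² = 4.000
te_Task 4 = (2 + 4·7 + 12)/6 = 42/6 = 7; σ²_Task 4 = ((12−2)/6)² = 2.778
te_Task 5 = (1 + 4·6 + 11)/6 = 36/6 = 6; σ²_Task 5 = ((11−1)/6)² = 2.778
te_Task 6 = (1 + 4·3 + 17)/6 = 30/6 = 5; σ²_Task 6 = ((17−1)/6)² = 7.111
te_Task 7 = (3 + 4·5 + 13)/6 = 36/6 = 6; σ²_Task 7 = ((13−3)/6)² = 2.778
te_Task 8 = (12 + 4·13 + 20)/6 = 84/6 = 14; σ²_Task 8 = ((20−12)/6)² = 1.778

Forward pass:
ES_Task 1 = 0; EF_Task 1 = 9
ES_Task 2 = 0; EF_Task 2 = 6
ES_Task 3 = 0; EF_Task 3 = 8
ES_Task 4 = 6; EF_Task 4 = 6+7 = 13
ES_Task 5 = 8; EF_Task 5 = 8+6 = 14
ES_Task 6 = 8; EF_Task 6 = 8+5 = 13
ES_Task 7 = max(EF_Task 1=9, EF_Task 2=6) = 9; EF_Task 7 = 9+6 = 15
ES_Task 8 = max(EF_Task 4=13, EF_Task 5=14, EF_Task 6=13, EF_Task 7=15) = 15; EF_Task 8 = 15+14 = 29
Expected project duration μ = 29 weeks. Critical path: Task 1 → Task 7 → Task 8.

Variance along critical path = 0.111 + 2.778 + 1.778 = 4.667; σ = √4.667 = 2.160 weeks.
Z = (32 − 29) / 2.160 = 1.389
P(T ≤ 32) = Φ(1.389) ≈ 0.918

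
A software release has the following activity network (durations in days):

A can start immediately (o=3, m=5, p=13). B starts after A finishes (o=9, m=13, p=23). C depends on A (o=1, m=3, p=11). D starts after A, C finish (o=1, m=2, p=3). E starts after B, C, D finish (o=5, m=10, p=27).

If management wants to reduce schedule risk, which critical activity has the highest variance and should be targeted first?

te_A = (3 + 4·5 + 13)/6 = 36/6 = 6; σ²_A = ((13−3)/6)² = 2.778
te_B = (9 + 4·13 + 23)/6 = 84/6 = 14; σ²_B = ((23−9)/6)² = 5.444
te_C = (1 + 4·3 + 11)/6 = 24/6 = 4; σ²_C = ((11−1)/6)² = 2.778
te_D = (1 + 4·2 + 3)/6 = 12/6 = 2; σ²_D = ((3−1)/6)² = 0.111
te_E = (5 + 4·10 + 27)/6 = 72/6 = 12; σ²_E = ((27−5)/6)² = 13.444

Forward pass:
ES_A = 0; EF_A = 6
ES_B = 6; EF_B = 6+14 = 20
ES_C = 6; EF_C = 6+4 = 10
ES_D = max(EF_A=6, EF_C=10) = 10; EF_D = 10+2 = 12
ES_E = max(EF_B=20, EF_C=10, EF_D=12) = 20; EF_E = 20+12 = 32
Expected project duration μ = 32 days. Critical path: A → B → E.

Variances on critical path: σ²_A=2.778, σ²_B=5.444, σ²_E=13.444.
Largest is σ²_E = 13.444.

E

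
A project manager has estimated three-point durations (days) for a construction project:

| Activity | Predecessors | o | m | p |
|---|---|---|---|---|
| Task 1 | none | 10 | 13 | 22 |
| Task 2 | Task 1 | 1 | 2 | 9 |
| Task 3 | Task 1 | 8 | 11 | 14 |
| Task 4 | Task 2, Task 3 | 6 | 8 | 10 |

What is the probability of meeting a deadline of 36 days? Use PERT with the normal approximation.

te_Task 1 = (10 + 4·13 + 22)/6 = 84/6 = 14; σ²_Task 1 = ((22−10)/6)² = 4.000
te_Task 2 = (1 + 4·2 + 9)/6 = 18/6 = 3; σ²_Task 2 = ((9−1)/6)² = 1.778
te_Task 3 = (8 + 4·11 + 14)/6 = 66/6 = 11; σ²_Task 3 = ((14−8)/6)² = 1.000
te_Task 4 = (6 + 4·8 + 10)/6 = 48/6 = 8; σ²_Task 4 = ((10−6)/6)² = 0.444

Forward pass:
ES_Task 1 = 0; EF_Task 1 = 14
ES_Task 2 = 14; EF_Task 2 = 14+3 = 17
ES_Task 3 = 14; EF_Task 3 = 14+11 = 25
ES_Task 4 = max(EF_Task 2=17, EF_Task 3=25) = 25; EF_Task 4 = 25+8 = 33
Expected project duration μ = 33 days. Critical path: Task 1 → Task 3 → Task 4.

Variance along critical path = 4.000 + 1.000 + 0.444 = 5.444; σ = √5.444 = 2.333 days.
Z = (36 − 33) / 2.333 = 1.286
P(T ≤ 36) = Φ(1.286) ≈ 0.901

0.901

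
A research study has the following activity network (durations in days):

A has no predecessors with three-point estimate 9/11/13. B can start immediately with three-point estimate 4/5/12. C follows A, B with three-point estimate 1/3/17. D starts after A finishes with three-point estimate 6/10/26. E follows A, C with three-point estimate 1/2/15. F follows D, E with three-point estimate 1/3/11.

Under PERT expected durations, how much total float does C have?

te_A = (9 + 4·11 + 13)/6 = 66/6 = 11
te_B = (4 + 4·5 + 12)/6 = 36/6 = 6
te_C = (1 + 4·3 + 17)/6 = 30/6 = 5
te_D = (6 + 4·10 + 26)/6 = 72/6 = 12
te_E = (1 + 4·2 + 15)/6 = 24/6 = 4
te_F = (1 + 4·3 + 11)/6 = 24/6 = 4

Forward pass:
ES_A = 0; EF_A = 11
ES_B = 0; EF_B = 6
ES_C = max(EF_A=11, EF_B=6) = 11; EF_C = 11+5 = 16
ES_D = 11; EF_D = 11+12 = 23
ES_E = max(EF_A=11, EF_C=16) = 16; EF_E = 16+4 = 20
ES_F = max(EF_D=23, EF_E=20) = 23; EF_F = 23+4 = 27
Expected project duration μ = 27 days. Critical path: A → D → F.

Backward pass:
LF_F = 27; LS_F = 27−4 = 23
LF_E = LS_F = 23; LS_E = 23−4 = 19
LF_D = LS_F = 23; LS_D = 23−12 = 11
LF_C = LS_E = 19; LS_C = 19−5 = 14
LF_B = LS_C = 14; LS_B = 14−6 = 8
LF_A = min(LS_C=14, LS_D=11, LS_E=19) = 11; LS_A = 11−11 = 0
Slack_C = LS_C − ES_C = 14 − 11 = 3

3 days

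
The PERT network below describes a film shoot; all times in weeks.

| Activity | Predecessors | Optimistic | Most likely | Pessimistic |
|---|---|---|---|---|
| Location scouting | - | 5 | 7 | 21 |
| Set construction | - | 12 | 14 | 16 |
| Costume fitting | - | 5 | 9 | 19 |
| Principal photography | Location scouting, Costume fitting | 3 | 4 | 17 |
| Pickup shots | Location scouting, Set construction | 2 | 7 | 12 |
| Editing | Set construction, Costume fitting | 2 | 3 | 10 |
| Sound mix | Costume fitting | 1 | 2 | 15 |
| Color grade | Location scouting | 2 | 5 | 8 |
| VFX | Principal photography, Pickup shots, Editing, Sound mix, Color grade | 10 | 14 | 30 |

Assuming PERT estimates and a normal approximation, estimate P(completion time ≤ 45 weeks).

0.983

te_Location scouting = (5 + 4·7 + 21)/6 = 54/6 = 9; σ²_Location scouting = ((21−5)/6)² = 7.111
te_Set construction = (12 + 4·14 + 16)/6 = 84/6 = 14; σ²_Set construction = ((16−12)/6)² = 0.444
te_Costume fitting = (5 + 4·9 + 19)/6 = 60/6 = 10; σ²_Costume fitting = ((19−5)/6)² = 5.444
te_Principal photography = (3 + 4·4 + 17)/6 = 36/6 = 6; σ²_Principal photography = ((17−3)/6)² = 5.444
te_Pickup shots = (2 + 4·7 + 12)/6 = 42/6 = 7; σ²_Pickup shots = ((12−2)/6)² = 2.778
te_Editing = (2 + 4·3 + 10)/6 = 24/6 = 4; σ²_Editing = ((10−2)/6)² = 1.778
te_Sound mix = (1 + 4·2 + 15)/6 = 24/6 = 4; σ²_Sound mix = ((15−1)/6)² = 5.444
te_Color grade = (2 + 4·5 + 8)/6 = 30/6 = 5; σ²_Color grade = ((8−2)/6)² = 1.000
te_VFX = (10 + 4·14 + 30)/6 = 96/6 = 16; σ²_VFX = ((30−10)/6)² = 11.111

Forward pass:
ES_Location scouting = 0; EF_Location scouting = 9
ES_Set construction = 0; EF_Set construction = 14
ES_Costume fitting = 0; EF_Costume fitting = 10
ES_Principal photography = max(EF_Location scouting=9, EF_Costume fitting=10) = 10; EF_Principal photography = 10+6 = 16
ES_Pickup shots = max(EF_Location scouting=9, EF_Set construction=14) = 14; EF_Pickup shots = 14+7 = 21
ES_Editing = max(EF_Set construction=14, EF_Costume fitting=10) = 14; EF_Editing = 14+4 = 18
ES_Sound mix = 10; EF_Sound mix = 10+4 = 14
ES_Color grade = 9; EF_Color grade = 9+5 = 14
ES_VFX = max(EF_Principal photography=16, EF_Pickup shots=21, EF_Editing=18, EF_Sound mix=14, EF_Color grade=14) = 21; EF_VFX = 21+16 = 37
Expected project duration μ = 37 weeks. Critical path: Set construction → Pickup shots → VFX.

Variance along critical path = 0.444 + 2.778 + 11.111 = 14.333; σ = √14.333 = 3.786 weeks.
Z = (45 − 37) / 3.786 = 2.113
P(T ≤ 45) = Φ(2.113) ≈ 0.983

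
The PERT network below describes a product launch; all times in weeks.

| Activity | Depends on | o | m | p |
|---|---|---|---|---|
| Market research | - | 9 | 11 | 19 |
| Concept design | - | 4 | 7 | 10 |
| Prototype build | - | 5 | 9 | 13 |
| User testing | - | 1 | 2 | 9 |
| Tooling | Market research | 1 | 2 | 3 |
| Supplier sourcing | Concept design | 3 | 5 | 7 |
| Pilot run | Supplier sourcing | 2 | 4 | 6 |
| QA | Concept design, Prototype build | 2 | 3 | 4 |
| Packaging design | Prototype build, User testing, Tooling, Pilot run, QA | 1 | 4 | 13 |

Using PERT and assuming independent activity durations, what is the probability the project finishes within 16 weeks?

0.020

te_Market research = (9 + 4·11 + 19)/6 = 72/6 = 12; σ²_Market research = ((19−9)/6)² = 2.778
te_Concept design = (4 + 4·7 + 10)/6 = 42/6 = 7; σ²_Concept design = ((10−4)/6)² = 1.000
te_Prototype build = (5 + 4·9 + 13)/6 = 54/6 = 9; σ²_Prototype build = ((13−5)/6)² = 1.778
te_User testing = (1 + 4·2 + 9)/6 = 18/6 = 3; σ²_User testing = ((9−1)/6)² = 1.778
te_Tooling = (1 + 4·2 + 3)/6 = 12/6 = 2; σ²_Tooling = ((3−1)/6)² = 0.111
te_Supplier sourcing = (3 + 4·5 + 7)/6 = 30/6 = 5; σ²_Supplier sourcing = ((7−3)/6)² = 0.444
te_Pilot run = (2 + 4·4 + 6)/6 = 24/6 = 4; σ²_Pilot run = ((6−2)/6)² = 0.444
te_QA = (2 + 4·3 + 4)/6 = 18/6 = 3; σ²_QA = ((4−2)/6)² = 0.111
te_Packaging design = (1 + 4·4 + 13)/6 = 30/6 = 5; σ²_Packaging design = ((13−1)/6)² = 4.000

Forward pass:
ES_Market research = 0; EF_Market research = 12
ES_Concept design = 0; EF_Concept design = 7
ES_Prototype build = 0; EF_Prototype build = 9
ES_User testing = 0; EF_User testing = 3
ES_Tooling = 12; EF_Tooling = 12+2 = 14
ES_Supplier sourcing = 7; EF_Supplier sourcing = 7+5 = 12
ES_Pilot run = 12; EF_Pilot run = 12+4 = 16
ES_QA = max(EF_Concept design=7, EF_Prototype build=9) = 9; EF_QA = 9+3 = 12
ES_Packaging design = max(EF_Prototype build=9, EF_User testing=3, EF_Tooling=14, EF_Pilot run=16, EF_QA=12) = 16; EF_Packaging design = 16+5 = 21
Expected project duration μ = 21 weeks. Critical path: Concept design → Supplier sourcing → Pilot run → Packaging design.

Variance along critical path = 1.000 + 0.444 + 0.444 + 4.000 = 5.889; σ = √5.889 = 2.427 weeks.
Z = (16 − 21) / 2.427 = -2.060
P(T ≤ 16) = Φ(-2.060) ≈ 0.020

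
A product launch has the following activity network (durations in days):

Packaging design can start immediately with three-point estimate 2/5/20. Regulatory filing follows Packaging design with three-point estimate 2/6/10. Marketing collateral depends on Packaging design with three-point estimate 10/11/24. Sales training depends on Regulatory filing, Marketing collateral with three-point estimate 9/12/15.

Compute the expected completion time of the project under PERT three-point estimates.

32 days

te_Packaging design = (2 + 4·5 + 20)/6 = 42/6 = 7
te_Regulatory filing = (2 + 4·6 + 10)/6 = 36/6 = 6
te_Marketing collateral = (10 + 4·11 + 24)/6 = 78/6 = 13
te_Sales training = (9 + 4·12 + 15)/6 = 72/6 = 12

Forward pass:
ES_Packaging design = 0; EF_Packaging design = 7
ES_Regulatory filing = 7; EF_Regulatory filing = 7+6 = 13
ES_Marketing collateral = 7; EF_Marketing collateral = 7+13 = 20
ES_Sales training = max(EF_Regulatory filing=13, EF_Marketing collateral=20) = 20; EF_Sales training = 20+12 = 32
Expected project duration μ = 32 days. Critical path: Packaging design → Marketing collateral → Sales training.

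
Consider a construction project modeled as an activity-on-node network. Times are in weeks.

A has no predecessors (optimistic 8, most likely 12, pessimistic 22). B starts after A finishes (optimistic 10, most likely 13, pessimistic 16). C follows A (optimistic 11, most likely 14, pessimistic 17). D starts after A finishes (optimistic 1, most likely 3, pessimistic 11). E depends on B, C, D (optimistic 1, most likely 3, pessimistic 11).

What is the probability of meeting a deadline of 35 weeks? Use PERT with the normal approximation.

te_A = (8 + 4·12 + 22)/6 = 78/6 = 13; σ²_A = ((22−8)/6)² = 5.444
te_B = (10 + 4·13 + 16)/6 = 78/6 = 13; σ²_B = ((16−10)/6)² = 1.000
te_C = (11 + 4·14 + 17)/6 = 84/6 = 14; σ²_C = ((17−11)/6)² = 1.000
te_D = (1 + 4·3 + 11)/6 = 24/6 = 4; σ²_D = ((11−1)/6)² = 2.778
te_E = (1 + 4·3 + 11)/6 = 24/6 = 4; σ²_E = ((11−1)/6)² = 2.778

Forward pass:
ES_A = 0; EF_A = 13
ES_B = 13; EF_B = 13+13 = 26
ES_C = 13; EF_C = 13+14 = 27
ES_D = 13; EF_D = 13+4 = 17
ES_E = max(EF_B=26, EF_C=27, EF_D=17) = 27; EF_E = 27+4 = 31
Expected project duration μ = 31 weeks. Critical path: A → C → E.

Variance along critical path = 5.444 + 1.000 + 2.778 = 9.222; σ = √9.222 = 3.037 weeks.
Z = (35 − 31) / 3.037 = 1.317
P(T ≤ 35) = Φ(1.317) ≈ 0.906

0.906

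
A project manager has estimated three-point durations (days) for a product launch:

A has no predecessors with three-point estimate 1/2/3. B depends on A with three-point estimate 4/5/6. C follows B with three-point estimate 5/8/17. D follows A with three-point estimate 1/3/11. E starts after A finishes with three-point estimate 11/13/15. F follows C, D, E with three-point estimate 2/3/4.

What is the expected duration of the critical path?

te_A = (1 + 4·2 + 3)/6 = 12/6 = 2
te_B = (4 + 4·5 + 6)/6 = 30/6 = 5
te_C = (5 + 4·8 + 17)/6 = 54/6 = 9
te_D = (1 + 4·3 + 11)/6 = 24/6 = 4
te_E = (11 + 4·13 + 15)/6 = 78/6 = 13
te_F = (2 + 4·3 + 4)/6 = 18/6 = 3

Forward pass:
ES_A = 0; EF_A = 2
ES_B = 2; EF_B = 2+5 = 7
ES_C = 7; EF_C = 7+9 = 16
ES_D = 2; EF_D = 2+4 = 6
ES_E = 2; EF_E = 2+13 = 15
ES_F = max(EF_C=16, EF_D=6, EF_E=15) = 16; EF_F = 16+3 = 19
Expected project duration μ = 19 days. Critical path: A → B → C → F.

19 days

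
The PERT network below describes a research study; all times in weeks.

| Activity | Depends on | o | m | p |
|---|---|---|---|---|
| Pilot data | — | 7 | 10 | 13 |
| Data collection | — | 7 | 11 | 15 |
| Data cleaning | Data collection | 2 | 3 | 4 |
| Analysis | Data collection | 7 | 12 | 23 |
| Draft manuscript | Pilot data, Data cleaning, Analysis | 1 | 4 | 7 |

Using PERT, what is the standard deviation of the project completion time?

3.14 weeks

te_Pilot data = (7 + 4·10 + 13)/6 = 60/6 = 10; σ²_Pilot data = ((13−7)/6)² = 1.000
te_Data collection = (7 + 4·11 + 15)/6 = 66/6 = 11; σ²_Data collection = ((15−7)/6)² = 1.778
te_Data cleaning = (2 + 4·3 + 4)/6 = 18/6 = 3; σ²_Data cleaning = ((4−2)/6)² = 0.111
te_Analysis = (7 + 4·12 + 23)/6 = 78/6 = 13; σ²_Analysis = ((23−7)/6)² = 7.111
te_Draft manuscript = (1 + 4·4 + 7)/6 = 24/6 = 4; σ²_Draft manuscript = ((7−1)/6)² = 1.000

Forward pass:
ES_Pilot data = 0; EF_Pilot data = 10
ES_Data collection = 0; EF_Data collection = 11
ES_Data cleaning = 11; EF_Data cleaning = 11+3 = 14
ES_Analysis = 11; EF_Analysis = 11+13 = 24
ES_Draft manuscript = max(EF_Pilot data=10, EF_Data cleaning=14, EF_Analysis=24) = 24; EF_Draft manuscript = 24+4 = 28
Expected project duration μ = 28 weeks. Critical path: Data collection → Analysis → Draft manuscript.

Variance along critical path = 1.778 + 7.111 + 1.000 = 9.889
σ = √9.889 = 3.145 weeks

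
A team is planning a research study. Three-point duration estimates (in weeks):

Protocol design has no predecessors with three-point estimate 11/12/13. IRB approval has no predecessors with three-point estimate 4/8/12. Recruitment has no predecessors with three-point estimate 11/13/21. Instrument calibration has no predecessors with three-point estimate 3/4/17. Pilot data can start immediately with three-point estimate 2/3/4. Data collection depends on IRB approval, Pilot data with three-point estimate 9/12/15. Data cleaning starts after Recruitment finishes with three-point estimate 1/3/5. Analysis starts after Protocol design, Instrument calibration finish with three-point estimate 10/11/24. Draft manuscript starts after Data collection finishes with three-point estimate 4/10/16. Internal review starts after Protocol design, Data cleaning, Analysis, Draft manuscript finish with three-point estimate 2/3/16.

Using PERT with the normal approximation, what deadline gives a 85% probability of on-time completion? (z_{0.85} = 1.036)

38.6 weeks

te_Protocol design = (11 + 4·12 + 13)/6 = 72/6 = 12; σ²_Protocol design = ((13−11)/6)² = 0.111
te_IRB approval = (4 + 4·8 + 12)/6 = 48/6 = 8; σ²_IRB approval = ((12−4)/6)² = 1.778
te_Recruitment = (11 + 4·13 + 21)/6 = 84/6 = 14; σ²_Recruitment = ((21−11)/6)² = 2.778
te_Instrument calibration = (3 + 4·4 + 17)/6 = 36/6 = 6; σ²_Instrument calibration = ((17−3)/6)² = 5.444
te_Pilot data = (2 + 4·3 + 4)/6 = 18/6 = 3; σ²_Pilot data = ((4−2)/6)² = 0.111
te_Data collection = (9 + 4·12 + 15)/6 = 72/6 = 12; σ²_Data collection = ((15−9)/6)² = 1.000
te_Data cleaning = (1 + 4·3 + 5)/6 = 18/6 = 3; σ²_Data cleaning = ((5−1)/6)² = 0.444
te_Analysis = (10 + 4·11 + 24)/6 = 78/6 = 13; σ²_Analysis = ((24−10)/6)² = 5.444
te_Draft manuscript = (4 + 4·10 + 16)/6 = 60/6 = 10; σ²_Draft manuscript = ((16−4)/6)² = 4.000
te_Internal review = (2 + 4·3 + 16)/6 = 30/6 = 5; σ²_Internal review = ((16−2)/6)² = 5.444

Forward pass:
ES_Protocol design = 0; EF_Protocol design = 12
ES_IRB approval = 0; EF_IRB approval = 8
ES_Recruitment = 0; EF_Recruitment = 14
ES_Instrument calibration = 0; EF_Instrument calibration = 6
ES_Pilot data = 0; EF_Pilot data = 3
ES_Data collection = max(EF_IRB approval=8, EF_Pilot data=3) = 8; EF_Data collection = 8+12 = 20
ES_Data cleaning = 14; EF_Data cleaning = 14+3 = 17
ES_Analysis = max(EF_Protocol design=12, EF_Instrument calibration=6) = 12; EF_Analysis = 12+13 = 25
ES_Draft manuscript = 20; EF_Draft manuscript = 20+10 = 30
ES_Internal review = max(EF_Protocol design=12, EF_Data cleaning=17, EF_Analysis=25, EF_Draft manuscript=30) = 30; EF_Internal review = 30+5 = 35
Expected project duration μ = 35 weeks. Critical path: IRB approval → Data collection → Draft manuscript → Internal review.

Variance along critical path = 1.778 + 1.000 + 4.000 + 5.444 = 12.222; σ = 3.496 weeks.
D = μ + z·σ = 35 + 1.036·3.496 = 38.6 weeks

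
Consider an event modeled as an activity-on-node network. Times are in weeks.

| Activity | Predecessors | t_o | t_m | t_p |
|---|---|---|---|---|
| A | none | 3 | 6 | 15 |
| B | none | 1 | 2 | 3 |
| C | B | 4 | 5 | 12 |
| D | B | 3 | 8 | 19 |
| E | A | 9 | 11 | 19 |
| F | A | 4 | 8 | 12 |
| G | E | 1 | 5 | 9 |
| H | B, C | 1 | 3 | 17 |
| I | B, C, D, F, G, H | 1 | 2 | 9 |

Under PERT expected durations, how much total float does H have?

11 weeks

te_A = (3 + 4·6 + 15)/6 = 42/6 = 7
te_B = (1 + 4·2 + 3)/6 = 12/6 = 2
te_C = (4 + 4·5 + 12)/6 = 36/6 = 6
te_D = (3 + 4·8 + 19)/6 = 54/6 = 9
te_E = (9 + 4·11 + 19)/6 = 72/6 = 12
te_F = (4 + 4·8 + 12)/6 = 48/6 = 8
te_G = (1 + 4·5 + 9)/6 = 30/6 = 5
te_H = (1 + 4·3 + 17)/6 = 30/6 = 5
te_I = (1 + 4·2 + 9)/6 = 18/6 = 3

Forward pass:
ES_A = 0; EF_A = 7
ES_B = 0; EF_B = 2
ES_C = 2; EF_C = 2+6 = 8
ES_D = 2; EF_D = 2+9 = 11
ES_E = 7; EF_E = 7+12 = 19
ES_F = 7; EF_F = 7+8 = 15
ES_G = 19; EF_G = 19+5 = 24
ES_H = max(EF_B=2, EF_C=8) = 8; EF_H = 8+5 = 13
ES_I = max(EF_B=2, EF_C=8, EF_D=11, EF_F=15, EF_G=24, EF_H=13) = 24; EF_I = 24+3 = 27
Expected project duration μ = 27 weeks. Critical path: A → E → G → I.

Backward pass:
LF_I = 27; LS_I = 27−3 = 24
LF_H = LS_I = 24; LS_H = 24−5 = 19
LF_G = LS_I = 24; LS_G = 24−5 = 19
LF_F = LS_I = 24; LS_F = 24−8 = 16
LF_E = LS_G = 19; LS_E = 19−12 = 7
LF_D = LS_I = 24; LS_D = 24−9 = 15
LF_C = min(LS_H=19, LS_I=24) = 19; LS_C = 19−6 = 13
LF_B = min(LS_C=13, LS_D=15, LS_H=19, LS_I=24) = 13; LS_B = 13−2 = 11
LF_A = min(LS_E=7, LS_F=16) = 7; LS_A = 7−7 = 0
Slack_H = LS_H − ES_H = 19 − 8 = 11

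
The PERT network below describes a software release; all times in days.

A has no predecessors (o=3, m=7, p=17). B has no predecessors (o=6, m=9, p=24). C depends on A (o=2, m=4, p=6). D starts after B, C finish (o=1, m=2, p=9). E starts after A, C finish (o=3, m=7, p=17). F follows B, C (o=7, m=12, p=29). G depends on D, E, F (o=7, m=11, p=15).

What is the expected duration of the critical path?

37 days

te_A = (3 + 4·7 + 17)/6 = 48/6 = 8
te_B = (6 + 4·9 + 24)/6 = 66/6 = 11
te_C = (2 + 4·4 + 6)/6 = 24/6 = 4
te_D = (1 + 4·2 + 9)/6 = 18/6 = 3
te_E = (3 + 4·7 + 17)/6 = 48/6 = 8
te_F = (7 + 4·12 + 29)/6 = 84/6 = 14
te_G = (7 + 4·11 + 15)/6 = 66/6 = 11

Forward pass:
ES_A = 0; EF_A = 8
ES_B = 0; EF_B = 11
ES_C = 8; EF_C = 8+4 = 12
ES_D = max(EF_B=11, EF_C=12) = 12; EF_D = 12+3 = 15
ES_E = max(EF_A=8, EF_C=12) = 12; EF_E = 12+8 = 20
ES_F = max(EF_B=11, EF_C=12) = 12; EF_F = 12+14 = 26
ES_G = max(EF_D=15, EF_E=20, EF_F=26) = 26; EF_G = 26+11 = 37
Expected project duration μ = 37 days. Critical path: A → C → F → G.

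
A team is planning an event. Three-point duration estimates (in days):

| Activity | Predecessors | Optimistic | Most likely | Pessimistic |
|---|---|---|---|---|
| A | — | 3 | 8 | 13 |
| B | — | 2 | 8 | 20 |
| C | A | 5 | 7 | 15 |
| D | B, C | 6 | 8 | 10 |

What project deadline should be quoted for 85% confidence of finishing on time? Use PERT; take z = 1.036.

26.5 days

te_A = (3 + 4·8 + 13)/6 = 48/6 = 8; σ²_A = ((13−3)/6)² = 2.778
te_B = (2 + 4·8 + 20)/6 = 54/6 = 9; σ²_B = ((20−2)/6)² = 9.000
te_C = (5 + 4·7 + 15)/6 = 48/6 = 8; σ²_C = ((15−5)/6)² = 2.778
te_D = (6 + 4·8 + 10)/6 = 48/6 = 8; σ²_D = ((10−6)/6)² = 0.444

Forward pass:
ES_A = 0; EF_A = 8
ES_B = 0; EF_B = 9
ES_C = 8; EF_C = 8+8 = 16
ES_D = max(EF_B=9, EF_C=16) = 16; EF_D = 16+8 = 24
Expected project duration μ = 24 days. Critical path: A → C → D.

Variance along critical path = 2.778 + 2.778 + 0.444 = 6.000; σ = 2.449 days.
D = μ + z·σ = 24 + 1.036·2.449 = 26.5 days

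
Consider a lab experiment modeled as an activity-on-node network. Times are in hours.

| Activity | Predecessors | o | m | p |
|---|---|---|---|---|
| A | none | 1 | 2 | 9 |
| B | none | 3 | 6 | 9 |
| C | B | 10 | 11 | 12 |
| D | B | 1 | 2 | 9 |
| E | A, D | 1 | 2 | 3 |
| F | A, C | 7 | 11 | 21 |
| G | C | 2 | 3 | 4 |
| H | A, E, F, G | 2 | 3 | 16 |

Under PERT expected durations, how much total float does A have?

14 hours

te_A = (1 + 4·2 + 9)/6 = 18/6 = 3
te_B = (3 + 4·6 + 9)/6 = 36/6 = 6
te_C = (10 + 4·11 + 12)/6 = 66/6 = 11
te_D = (1 + 4·2 + 9)/6 = 18/6 = 3
te_E = (1 + 4·2 + 3)/6 = 12/6 = 2
te_F = (7 + 4·11 + 21)/6 = 72/6 = 12
te_G = (2 + 4·3 + 4)/6 = 18/6 = 3
te_H = (2 + 4·3 + 16)/6 = 30/6 = 5

Forward pass:
ES_A = 0; EF_A = 3
ES_B = 0; EF_B = 6
ES_C = 6; EF_C = 6+11 = 17
ES_D = 6; EF_D = 6+3 = 9
ES_E = max(EF_A=3, EF_D=9) = 9; EF_E = 9+2 = 11
ES_F = max(EF_A=3, EF_C=17) = 17; EF_F = 17+12 = 29
ES_G = 17; EF_G = 17+3 = 20
ES_H = max(EF_A=3, EF_E=11, EF_F=29, EF_G=20) = 29; EF_H = 29+5 = 34
Expected project duration μ = 34 hours. Critical path: B → C → F → H.

Backward pass:
LF_H = 34; LS_H = 34−5 = 29
LF_G = LS_H = 29; LS_G = 29−3 = 26
LF_F = LS_H = 29; LS_F = 29−12 = 17
LF_E = LS_H = 29; LS_E = 29−2 = 27
LF_D = LS_E = 27; LS_D = 27−3 = 24
LF_C = min(LS_F=17, LS_G=26) = 17; LS_C = 17−11 = 6
LF_B = min(LS_C=6, LS_D=24) = 6; LS_B = 6−6 = 0
LF_A = min(LS_E=27, LS_F=17, LS_H=29) = 17; LS_A = 17−3 = 14
Slack_A = LS_A − ES_A = 14 − 0 = 14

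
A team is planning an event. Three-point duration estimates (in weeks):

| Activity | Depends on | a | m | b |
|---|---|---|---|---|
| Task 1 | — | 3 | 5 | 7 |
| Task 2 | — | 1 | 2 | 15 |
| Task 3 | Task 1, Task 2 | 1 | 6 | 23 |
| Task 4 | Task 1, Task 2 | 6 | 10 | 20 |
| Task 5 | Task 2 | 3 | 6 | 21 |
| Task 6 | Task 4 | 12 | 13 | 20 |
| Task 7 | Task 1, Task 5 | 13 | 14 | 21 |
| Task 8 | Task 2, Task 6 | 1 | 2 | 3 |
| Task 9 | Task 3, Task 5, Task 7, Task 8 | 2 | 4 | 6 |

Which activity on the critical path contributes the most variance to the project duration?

Task 4

te_Task 1 = (3 + 4·5 + 7)/6 = 30/6 = 5; σ²_Task 1 = ((7−3)/6)² = 0.444
te_Task 2 = (1 + 4·2 + 15)/6 = 24/6 = 4; σ²_Task 2 = ((15−1)/6)² = 5.444
te_Task 3 = (1 + 4·6 + 23)/6 = 48/6 = 8; σ²_Task 3 = ((23−1)/6)² = 13.444
te_Task 4 = (6 + 4·10 + 20)/6 = 66/6 = 11; σ²_Task 4 = ((20−6)/6)² = 5.444
te_Task 5 = (3 + 4·6 + 21)/6 = 48/6 = 8; σ²_Task 5 = ((21−3)/6)² = 9.000
te_Task 6 = (12 + 4·13 + 20)/6 = 84/6 = 14; σ²_Task 6 = ((20−12)/6)² = 1.778
te_Task 7 = (13 + 4·14 + 21)/6 = 90/6 = 15; σ²_Task 7 = ((21−13)/6)² = 1.778
te_Task 8 = (1 + 4·2 + 3)/6 = 12/6 = 2; σ²_Task 8 = ((3−1)/6)² = 0.111
te_Task 9 = (2 + 4·4 + 6)/6 = 24/6 = 4; σ²_Task 9 = ((6−2)/6)² = 0.444

Forward pass:
ES_Task 1 = 0; EF_Task 1 = 5
ES_Task 2 = 0; EF_Task 2 = 4
ES_Task 3 = max(EF_Task 1=5, EF_Task 2=4) = 5; EF_Task 3 = 5+8 = 13
ES_Task 4 = max(EF_Task 1=5, EF_Task 2=4) = 5; EF_Task 4 = 5+11 = 16
ES_Task 5 = 4; EF_Task 5 = 4+8 = 12
ES_Task 6 = 16; EF_Task 6 = 16+14 = 30
ES_Task 7 = max(EF_Task 1=5, EF_Task 5=12) = 12; EF_Task 7 = 12+15 = 27
ES_Task 8 = max(EF_Task 2=4, EF_Task 6=30) = 30; EF_Task 8 = 30+2 = 32
ES_Task 9 = max(EF_Task 3=13, EF_Task 5=12, EF_Task 7=27, EF_Task 8=32) = 32; EF_Task 9 = 32+4 = 36
Expected project duration μ = 36 weeks. Critical path: Task 1 → Task 4 → Task 6 → Task 8 → Task 9.

Variances on critical path: σ²_Task 1=0.444, σ²_Task 4=5.444, σ²_Task 6=1.778, σ²_Task 8=0.111, σ²_Task 9=0.444.
Largest is σ²_Task 4 = 5.444.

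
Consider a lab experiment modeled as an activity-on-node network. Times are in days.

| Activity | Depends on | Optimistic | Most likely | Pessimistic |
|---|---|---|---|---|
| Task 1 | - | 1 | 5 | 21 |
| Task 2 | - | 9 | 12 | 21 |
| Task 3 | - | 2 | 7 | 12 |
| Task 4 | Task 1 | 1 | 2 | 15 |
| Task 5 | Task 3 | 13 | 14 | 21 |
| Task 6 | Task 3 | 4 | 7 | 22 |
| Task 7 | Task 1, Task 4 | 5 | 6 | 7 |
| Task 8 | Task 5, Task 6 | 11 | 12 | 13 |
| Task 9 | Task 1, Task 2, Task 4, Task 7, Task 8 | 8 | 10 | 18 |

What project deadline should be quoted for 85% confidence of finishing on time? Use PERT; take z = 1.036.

te_Task 1 = (1 + 4·5 + 21)/6 = 42/6 = 7; σ²_Task 1 = ((21−1)/6)² = 11.111
te_Task 2 = (9 + 4·12 + 21)/6 = 78/6 = 13; σ²_Task 2 = ((21−9)/6)² = 4.000
te_Task 3 = (2 + 4·7 + 12)/6 = 42/6 = 7; σ²_Task 3 = ((12−2)/6)² = 2.778
te_Task 4 = (1 + 4·2 + 15)/6 = 24/6 = 4; σ²_Task 4 = ((15−1)/6)² = 5.444
te_Task 5 = (13 + 4·14 + 21)/6 = 90/6 = 15; σ²_Task 5 = ((21−13)/6)² = 1.778
te_Task 6 = (4 + 4·7 + 22)/6 = 54/6 = 9; σ²_Task 6 = ((22−4)/6)² = 9.000
te_Task 7 = (5 + 4·6 + 7)/6 = 36/6 = 6; σ²_Task 7 = ((7−5)/6)² = 0.111
te_Task 8 = (11 + 4·12 + 13)/6 = 72/6 = 12; σ²_Task 8 = ((13−11)/6)² = 0.111
te_Task 9 = (8 + 4·10 + 18)/6 = 66/6 = 11; σ²_Task 9 = ((18−8)/6)² = 2.778

Forward pass:
ES_Task 1 = 0; EF_Task 1 = 7
ES_Task 2 = 0; EF_Task 2 = 13
ES_Task 3 = 0; EF_Task 3 = 7
ES_Task 4 = 7; EF_Task 4 = 7+4 = 11
ES_Task 5 = 7; EF_Task 5 = 7+15 = 22
ES_Task 6 = 7; EF_Task 6 = 7+9 = 16
ES_Task 7 = max(EF_Task 1=7, EF_Task 4=11) = 11; EF_Task 7 = 11+6 = 17
ES_Task 8 = max(EF_Task 5=22, EF_Task 6=16) = 22; EF_Task 8 = 22+12 = 34
ES_Task 9 = max(EF_Task 1=7, EF_Task 2=13, EF_Task 4=11, EF_Task 7=17, EF_Task 8=34) = 34; EF_Task 9 = 34+11 = 45
Expected project duration μ = 45 days. Critical path: Task 3 → Task 5 → Task 8 → Task 9.

Variance along critical path = 2.778 + 1.778 + 0.111 + 2.778 = 7.444; σ = 2.728 days.
D = μ + z·σ = 45 + 1.036·2.728 = 47.8 days

47.8 days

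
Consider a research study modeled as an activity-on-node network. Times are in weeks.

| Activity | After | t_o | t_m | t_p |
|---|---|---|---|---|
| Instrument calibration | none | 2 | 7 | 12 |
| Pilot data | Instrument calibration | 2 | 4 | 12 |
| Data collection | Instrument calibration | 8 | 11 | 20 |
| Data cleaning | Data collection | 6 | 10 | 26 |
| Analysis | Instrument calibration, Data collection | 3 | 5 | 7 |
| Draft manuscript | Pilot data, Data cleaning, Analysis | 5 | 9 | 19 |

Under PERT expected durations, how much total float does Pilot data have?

te_Instrument calibration = (2 + 4·7 + 12)/6 = 42/6 = 7
te_Pilot data = (2 + 4·4 + 12)/6 = 30/6 = 5
te_Data collection = (8 + 4·11 + 20)/6 = 72/6 = 12
te_Data cleaning = (6 + 4·10 + 26)/6 = 72/6 = 12
te_Analysis = (3 + 4·5 + 7)/6 = 30/6 = 5
te_Draft manuscript = (5 + 4·9 + 19)/6 = 60/6 = 10

Forward pass:
ES_Instrument calibration = 0; EF_Instrument calibration = 7
ES_Pilot data = 7; EF_Pilot data = 7+5 = 12
ES_Data collection = 7; EF_Data collection = 7+12 = 19
ES_Data cleaning = 19; EF_Data cleaning = 19+12 = 31
ES_Analysis = max(EF_Instrument calibration=7, EF_Data collection=19) = 19; EF_Analysis = 19+5 = 24
ES_Draft manuscript = max(EF_Pilot data=12, EF_Data cleaning=31, EF_Analysis=24) = 31; EF_Draft manuscript = 31+10 = 41
Expected project duration μ = 41 weeks. Critical path: Instrument calibration → Data collection → Data cleaning → Draft manuscript.

Backward pass:
LF_Draft manuscript = 41; LS_Draft manuscript = 41−10 = 31
LF_Analysis = LS_Draft manuscript = 31; LS_Analysis = 31−5 = 26
LF_Data cleaning = LS_Draft manuscript = 31; LS_Data cleaning = 31−12 = 19
LF_Data collection = min(LS_Data cleaning=19, LS_Analysis=26) = 19; LS_Data collection = 19−12 = 7
LF_Pilot data = LS_Draft manuscript = 31; LS_Pilot data = 31−5 = 26
LF_Instrument calibration = min(LS_Pilot data=26, LS_Data collection=7, LS_Analysis=26) = 7; LS_Instrument calibration = 7−7 = 0
Slack_Pilot data = LS_Pilot data − ES_Pilot data = 26 − 7 = 19

19 weeks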